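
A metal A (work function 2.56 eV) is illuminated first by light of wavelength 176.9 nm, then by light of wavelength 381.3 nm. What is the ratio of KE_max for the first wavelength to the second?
6.4323

Using Einstein's equation: KE_max = hc/λ - φ

For λ₁ = 176.9 nm:
E₁ = hc/λ₁ = 7.0087 eV
KE₁ = E₁ - φ = 7.0087 - 2.56 = 4.4487 eV

For λ₂ = 381.3 nm:
E₂ = hc/λ₂ = 3.2516 eV
KE₂ = E₂ - φ = 3.2516 - 2.56 = 0.6916 eV

Ratio: KE₁/KE₂ = 4.4487/0.6916 = 6.4323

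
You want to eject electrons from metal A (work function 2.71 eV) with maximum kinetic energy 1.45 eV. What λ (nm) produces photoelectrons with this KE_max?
298.04 nm

From Einstein's equation: KE_max = hc/λ - φ

Rearranging for λ:
hc/λ = KE_max + φ
λ = hc/(KE_max + φ)

Required photon energy:
E_photon = KE_max + φ = 1.45 + 2.71 = 4.16 eV

Required wavelength:
λ = hc/E_photon = (6.626×10⁻³⁴)(3×10⁸) / (4.16 × 1.602×10⁻¹⁹)
λ = 298.04 nm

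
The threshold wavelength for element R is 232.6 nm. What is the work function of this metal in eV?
5.33 eV

At the threshold wavelength, photon energy equals work function:
φ = hc/λ₀

Calculating:
φ = (6.626×10⁻³⁴ J·s)(3×10⁸ m/s) / (232.6×10⁻⁹ m)
φ = 5.33 eV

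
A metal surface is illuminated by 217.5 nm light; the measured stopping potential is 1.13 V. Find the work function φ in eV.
4.57 eV

The stopping potential gives the maximum kinetic energy: KE_max = eV_s = 1.13 eV

From Einstein's photoelectric equation: KE_max = hc/λ - φ
Rearranging: φ = hc/λ - KE_max

Calculate photon energy:
E_photon = hc/λ = (6.626×10⁻³⁴ J·s)(3×10⁸ m/s) / (217.5×10⁻⁹ m) = 5.7004 eV

Therefore:
φ = 5.7004 - 1.13 = 4.57 eV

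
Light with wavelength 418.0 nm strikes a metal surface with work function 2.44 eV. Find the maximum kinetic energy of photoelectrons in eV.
0.5261 eV

Using Einstein's photoelectric equation: KE_max = hf - φ = hc/λ - φ

First, calculate the photon energy:
E_photon = hc/λ = (6.626×10⁻³⁴ J·s)(3×10⁸ m/s) / (418.0×10⁻⁹ m)
E_photon = 2.9661 eV

Then, the maximum kinetic energy:
KE_max = E_photon - φ = 2.9661 eV - 2.44 eV = 0.5261 eV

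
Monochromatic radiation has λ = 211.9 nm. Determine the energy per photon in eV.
5.8511 eV

Using E = hf = hc/λ:

E = hc/λ = (6.626×10⁻³⁴ J·s)(3×10⁸ m/s) / (211.9×10⁻⁹ m)
E = 5.8511 eV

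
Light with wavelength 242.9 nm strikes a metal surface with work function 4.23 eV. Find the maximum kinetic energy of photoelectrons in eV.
0.8743 eV

Using Einstein's photoelectric equation: KE_max = hf - φ = hc/λ - φ

First, calculate the photon energy:
E_photon = hc/λ = (6.626×10⁻³⁴ J·s)(3×10⁸ m/s) / (242.9×10⁻⁹ m)
E_photon = 5.1043 eV

Then, the maximum kinetic energy:
KE_max = E_photon - φ = 5.1043 eV - 4.23 eV = 0.8743 eV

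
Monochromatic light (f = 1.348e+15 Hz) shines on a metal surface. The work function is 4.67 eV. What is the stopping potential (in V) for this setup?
0.9049 V

The stopping potential V_s satisfies: eV_s = KE_max

First, find KE_max using Einstein's equation:
E_photon = hf = (6.626×10⁻³⁴ J·s)(1.348e+15 Hz) = 5.5749 eV
KE_max = E_photon - φ = 5.5749 - 4.67 = 0.9049 eV

Since eV_s = KE_max:
V_s = KE_max/e = 0.9049 V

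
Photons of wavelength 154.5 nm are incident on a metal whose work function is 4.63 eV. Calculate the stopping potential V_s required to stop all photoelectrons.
3.3949 V

The stopping potential V_s satisfies: eV_s = KE_max

First, find KE_max using Einstein's equation:
E_photon = hc/λ = 8.0249 eV
KE_max = E_photon - φ = 8.0249 - 4.63 = 3.3949 eV

Since eV_s = KE_max:
V_s = KE_max/e = 3.3949 V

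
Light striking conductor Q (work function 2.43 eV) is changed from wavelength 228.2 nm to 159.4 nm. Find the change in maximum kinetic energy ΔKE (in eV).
2.3450 eV

Using Einstein's equation: KE_max = hc/λ - φ

For λ₁ = 228.2 nm:
KE₁ = hc/λ₁ - φ = 5.4331 - 2.43 = 3.0031 eV

For λ₂ = 159.4 nm:
KE₂ = hc/λ₂ - φ = 7.7782 - 2.43 = 5.3482 eV

Change in KE:
ΔKE = KE₂ - KE₁ = 5.3482 - 3.0031 = 2.3450 eV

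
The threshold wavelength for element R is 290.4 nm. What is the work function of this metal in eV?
4.27 eV

At the threshold wavelength, photon energy equals work function:
φ = hc/λ₀

Calculating:
φ = (6.626×10⁻³⁴ J·s)(3×10⁸ m/s) / (290.4×10⁻⁹ m)
φ = 4.27 eV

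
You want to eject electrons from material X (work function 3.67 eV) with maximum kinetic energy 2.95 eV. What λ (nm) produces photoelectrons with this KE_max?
187.29 nm

From Einstein's equation: KE_max = hc/λ - φ

Rearranging for λ:
hc/λ = KE_max + φ
λ = hc/(KE_max + φ)

Required photon energy:
E_photon = KE_max + φ = 2.95 + 3.67 = 6.62 eV

Required wavelength:
λ = hc/E_photon = (6.626×10⁻³⁴)(3×10⁸) / (6.62 × 1.602×10⁻¹⁹)
λ = 187.29 nm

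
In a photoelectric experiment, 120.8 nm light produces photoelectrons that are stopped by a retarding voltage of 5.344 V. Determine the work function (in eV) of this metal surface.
4.92 eV

The stopping potential gives the maximum kinetic energy: KE_max = eV_s = 5.344 eV

From Einstein's photoelectric equation: KE_max = hc/λ - φ
Rearranging: φ = hc/λ - KE_max

Calculate photon energy:
E_photon = hc/λ = (6.626×10⁻³⁴ J·s)(3×10⁸ m/s) / (120.8×10⁻⁹ m) = 10.2636 eV

Therefore:
φ = 10.2636 - 5.344 = 4.92 eV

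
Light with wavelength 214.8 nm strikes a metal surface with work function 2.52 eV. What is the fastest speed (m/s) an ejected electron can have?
1.0696e+06 m/s

First, find the maximum kinetic energy:
E_photon = hc/λ = 5.7721 eV
KE_max = E_photon - φ = 5.7721 - 2.52 = 3.2521 eV

Convert to Joules: KE_max = 3.2521 × 1.602×10⁻¹⁹ J = 5.2104e-19 J

Then use KE = ½mv² to find velocity:
v = √(2·KE/m) = √(2 × 5.2104e-19 J / 9.109e-31 kg)
v = 1.0696e+06 m/s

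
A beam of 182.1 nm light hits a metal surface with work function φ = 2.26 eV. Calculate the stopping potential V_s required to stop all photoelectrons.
4.5486 V

The stopping potential V_s satisfies: eV_s = KE_max

First, find KE_max using Einstein's equation:
E_photon = hc/λ = 6.8086 eV
KE_max = E_photon - φ = 6.8086 - 2.26 = 4.5486 eV

Since eV_s = KE_max:
V_s = KE_max/e = 4.5486 V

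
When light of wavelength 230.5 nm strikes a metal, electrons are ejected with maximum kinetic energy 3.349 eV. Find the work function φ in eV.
2.03 eV

From Einstein's photoelectric equation: KE_max = hf - φ = hc/λ - φ

Rearranging for φ:
φ = hc/λ - KE_max

Calculate photon energy:
E_photon = hc/λ = 5.3789 eV

Therefore:
φ = 5.3789 - 3.349 = 2.03 eV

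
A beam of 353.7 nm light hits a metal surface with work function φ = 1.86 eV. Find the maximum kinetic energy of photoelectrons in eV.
1.6453 eV

Using Einstein's photoelectric equation: KE_max = hf - φ = hc/λ - φ

First, calculate the photon energy:
E_photon = hc/λ = (6.626×10⁻³⁴ J·s)(3×10⁸ m/s) / (353.7×10⁻⁹ m)
E_photon = 3.5053 eV

Then, the maximum kinetic energy:
KE_max = E_photon - φ = 3.5053 eV - 1.86 eV = 1.6453 eV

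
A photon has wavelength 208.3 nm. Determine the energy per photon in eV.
5.9522 eV

Using E = hf = hc/λ:

E = hc/λ = (6.626×10⁻³⁴ J·s)(3×10⁸ m/s) / (208.3×10⁻⁹ m)
E = 5.9522 eV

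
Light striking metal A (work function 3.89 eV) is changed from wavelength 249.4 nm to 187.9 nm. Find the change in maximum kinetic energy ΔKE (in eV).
1.6271 eV

Using Einstein's equation: KE_max = hc/λ - φ

For λ₁ = 249.4 nm:
KE₁ = hc/λ₁ - φ = 4.9713 - 3.89 = 1.0813 eV

For λ₂ = 187.9 nm:
KE₂ = hc/λ₂ - φ = 6.5984 - 3.89 = 2.7084 eV

Change in KE:
ΔKE = KE₂ - KE₁ = 2.7084 - 1.0813 = 1.6271 eV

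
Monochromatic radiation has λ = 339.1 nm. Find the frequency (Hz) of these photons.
8.8408e+14 Hz

Using the wave equation: c = fλ

Solving for frequency:
f = c/λ = (3×10⁸ m/s) / (339.1×10⁻⁹ m)
f = 8.8408e+14 Hz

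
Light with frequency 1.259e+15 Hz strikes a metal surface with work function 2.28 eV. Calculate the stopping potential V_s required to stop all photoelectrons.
2.9268 V

The stopping potential V_s satisfies: eV_s = KE_max

First, find KE_max using Einstein's equation:
E_photon = hf = (6.626×10⁻³⁴ J·s)(1.259e+15 Hz) = 5.2068 eV
KE_max = E_photon - φ = 5.2068 - 2.28 = 2.9268 eV

Since eV_s = KE_max:
V_s = KE_max/e = 2.9268 V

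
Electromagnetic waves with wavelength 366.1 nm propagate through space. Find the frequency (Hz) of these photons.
8.1888e+14 Hz

Using the wave equation: c = fλ

Solving for frequency:
f = c/λ = (3×10⁸ m/s) / (366.1×10⁻⁹ m)
f = 8.1888e+14 Hz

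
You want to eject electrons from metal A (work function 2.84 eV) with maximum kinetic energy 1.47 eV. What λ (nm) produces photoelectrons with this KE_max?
287.67 nm

From Einstein's equation: KE_max = hc/λ - φ

Rearranging for λ:
hc/λ = KE_max + φ
λ = hc/(KE_max + φ)

Required photon energy:
E_photon = KE_max + φ = 1.47 + 2.84 = 4.31 eV

Required wavelength:
λ = hc/E_photon = (6.626×10⁻³⁴)(3×10⁸) / (4.31 × 1.602×10⁻¹⁹)
λ = 287.67 nm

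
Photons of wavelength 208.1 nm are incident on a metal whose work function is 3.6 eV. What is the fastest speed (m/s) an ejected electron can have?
9.1073e+05 m/s

First, find the maximum kinetic energy:
E_photon = hc/λ = 5.9579 eV
KE_max = E_photon - φ = 5.9579 - 3.6 = 2.3579 eV

Convert to Joules: KE_max = 2.3579 × 1.602×10⁻¹⁹ J = 3.7778e-19 J

Then use KE = ½mv² to find velocity:
v = √(2·KE/m) = √(2 × 3.7778e-19 J / 9.109e-31 kg)
v = 9.1073e+05 m/s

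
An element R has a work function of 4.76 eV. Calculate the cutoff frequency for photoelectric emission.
1.1510e+15 Hz

The threshold frequency is when the photon energy equals the work function:
hf₀ = φ

Solving for f₀:
f₀ = φ/h = (4.76 eV × 1.602×10⁻¹⁹ J/eV) / (6.626×10⁻³⁴ J·s)
f₀ = 1.1510e+15 Hz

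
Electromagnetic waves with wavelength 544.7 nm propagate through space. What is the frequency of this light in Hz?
5.5038e+14 Hz

Using the wave equation: c = fλ

Solving for frequency:
f = c/λ = (3×10⁸ m/s) / (544.7×10⁻⁹ m)
f = 5.5038e+14 Hz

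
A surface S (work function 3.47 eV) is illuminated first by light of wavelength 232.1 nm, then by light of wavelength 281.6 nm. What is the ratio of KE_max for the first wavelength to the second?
2.0066

Using Einstein's equation: KE_max = hc/λ - φ

For λ₁ = 232.1 nm:
E₁ = hc/λ₁ = 5.3418 eV
KE₁ = E₁ - φ = 5.3418 - 3.47 = 1.8718 eV

For λ₂ = 281.6 nm:
E₂ = hc/λ₂ = 4.4028 eV
KE₂ = E₂ - φ = 4.4028 - 3.47 = 0.9328 eV

Ratio: KE₁/KE₂ = 1.8718/0.9328 = 2.0066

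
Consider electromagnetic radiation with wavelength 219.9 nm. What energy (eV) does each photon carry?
5.6382 eV

Using E = hf = hc/λ:

E = hc/λ = (6.626×10⁻³⁴ J·s)(3×10⁸ m/s) / (219.9×10⁻⁹ m)
E = 5.6382 eV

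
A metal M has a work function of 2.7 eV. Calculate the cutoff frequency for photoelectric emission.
6.5286e+14 Hz

The threshold frequency is when the photon energy equals the work function:
hf₀ = φ

Solving for f₀:
f₀ = φ/h = (2.7 eV × 1.602×10⁻¹⁹ J/eV) / (6.626×10⁻³⁴ J·s)
f₀ = 6.5286e+14 Hz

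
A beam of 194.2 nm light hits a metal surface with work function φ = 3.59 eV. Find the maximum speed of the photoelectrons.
9.9144e+05 m/s

First, find the maximum kinetic energy:
E_photon = hc/λ = 6.3844 eV
KE_max = E_photon - φ = 6.3844 - 3.59 = 2.7944 eV

Convert to Joules: KE_max = 2.7944 × 1.602×10⁻¹⁹ J = 4.4771e-19 J

Then use KE = ½mv² to find velocity:
v = √(2·KE/m) = √(2 × 4.4771e-19 J / 9.109e-31 kg)
v = 9.9144e+05 m/s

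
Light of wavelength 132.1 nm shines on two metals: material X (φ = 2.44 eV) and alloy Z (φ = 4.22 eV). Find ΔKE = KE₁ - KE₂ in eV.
1.7800 eV

Using KE_max = hc/λ - φ for each metal:

Photon energy: E = hc/λ = 9.3856 eV

For material X (φ₁ = 2.44 eV):
KE₁ = E - φ₁ = 9.3856 - 2.44 = 6.9456 eV

For alloy Z (φ₂ = 4.22 eV):
KE₂ = E - φ₂ = 9.3856 - 4.22 = 5.1656 eV

Difference:
ΔKE = KE₁ - KE₂ = 6.9456 - 5.1656 = 1.7800 eV

Note: The difference equals the difference in work functions: 4.22 - 2.44 = 1.78 eV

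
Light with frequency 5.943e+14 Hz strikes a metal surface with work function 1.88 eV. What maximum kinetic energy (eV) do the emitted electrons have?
0.5778 eV

Using Einstein's photoelectric equation: KE_max = hf - φ

First, calculate the photon energy:
E_photon = hf = (6.626×10⁻³⁴ J·s)(5.943e+14 Hz)
E_photon = 2.4578 eV

Then, the maximum kinetic energy:
KE_max = E_photon - φ = 2.4578 eV - 1.88 eV = 0.5778 eV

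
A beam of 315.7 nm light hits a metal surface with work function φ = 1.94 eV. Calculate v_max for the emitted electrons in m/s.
8.3609e+05 m/s

First, find the maximum kinetic energy:
E_photon = hc/λ = 3.9273 eV
KE_max = E_photon - φ = 3.9273 - 1.94 = 1.9873 eV

Convert to Joules: KE_max = 1.9873 × 1.602×10⁻¹⁹ J = 3.1840e-19 J

Then use KE = ½mv² to find velocity:
v = √(2·KE/m) = √(2 × 3.1840e-19 J / 9.109e-31 kg)
v = 8.3609e+05 m/s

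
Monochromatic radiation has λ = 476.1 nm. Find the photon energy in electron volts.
2.6042 eV

Using E = hf = hc/λ:

E = hc/λ = (6.626×10⁻³⁴ J·s)(3×10⁸ m/s) / (476.1×10⁻⁹ m)
E = 2.6042 eV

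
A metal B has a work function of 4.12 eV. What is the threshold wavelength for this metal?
300.93 nm

The threshold wavelength is when the photon energy equals the work function:
hc/λ₀ = φ

Solving for λ₀:
λ₀ = hc/φ = (6.626×10⁻³⁴ J·s)(3×10⁸ m/s) / (4.12 eV × 1.602×10⁻¹⁹ J/eV)
λ₀ = 300.93 nm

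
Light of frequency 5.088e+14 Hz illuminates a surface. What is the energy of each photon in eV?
2.1042 eV

Using E = hf:

E = hf = (6.626×10⁻³⁴ J·s)(5.088e+14 Hz)
E = 2.1042 eV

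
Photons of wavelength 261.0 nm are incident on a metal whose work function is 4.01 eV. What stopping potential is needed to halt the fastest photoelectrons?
0.7404 V

The stopping potential V_s satisfies: eV_s = KE_max

First, find KE_max using Einstein's equation:
E_photon = hc/λ = 4.7504 eV
KE_max = E_photon - φ = 4.7504 - 4.01 = 0.7404 eV

Since eV_s = KE_max:
V_s = KE_max/e = 0.7404 V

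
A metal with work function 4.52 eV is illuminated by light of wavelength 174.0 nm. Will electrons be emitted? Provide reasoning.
Yes

For photoemission, the photon energy must exceed the work function.

Photon energy: E = hc/λ = 7.1255 eV
Work function: φ = 4.52 eV

Since E_photon (7.1255 eV) > φ (4.52 eV), photoemission WILL occur.
The threshold wavelength is λ₀ = hc/φ = 274.3 nm.
Since 174.0 nm < 274.3 nm, the light has sufficient energy.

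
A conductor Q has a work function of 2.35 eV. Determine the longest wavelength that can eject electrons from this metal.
527.59 nm

The threshold wavelength is when the photon energy equals the work function:
hc/λ₀ = φ

Solving for λ₀:
λ₀ = hc/φ = (6.626×10⁻³⁴ J·s)(3×10⁸ m/s) / (2.35 eV × 1.602×10⁻¹⁹ J/eV)
λ₀ = 527.59 nm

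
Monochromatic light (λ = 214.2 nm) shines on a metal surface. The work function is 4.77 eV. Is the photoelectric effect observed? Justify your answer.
Yes

For photoemission, the photon energy must exceed the work function.

Photon energy: E = hc/λ = 5.7882 eV
Work function: φ = 4.77 eV

Since E_photon (5.7882 eV) > φ (4.77 eV), photoemission WILL occur.
The threshold wavelength is λ₀ = hc/φ = 259.9 nm.
Since 214.2 nm < 259.9 nm, the light has sufficient energy.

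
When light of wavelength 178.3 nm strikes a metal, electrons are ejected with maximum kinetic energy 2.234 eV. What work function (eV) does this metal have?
4.72 eV

From Einstein's photoelectric equation: KE_max = hf - φ = hc/λ - φ

Rearranging for φ:
φ = hc/λ - KE_max

Calculate photon energy:
E_photon = hc/λ = 6.9537 eV

Therefore:
φ = 6.9537 - 2.234 = 4.72 eV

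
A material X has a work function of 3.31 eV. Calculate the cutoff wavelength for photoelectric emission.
374.57 nm

The threshold wavelength is when the photon energy equals the work function:
hc/λ₀ = φ

Solving for λ₀:
λ₀ = hc/φ = (6.626×10⁻³⁴ J·s)(3×10⁸ m/s) / (3.31 eV × 1.602×10⁻¹⁹ J/eV)
λ₀ = 374.57 nm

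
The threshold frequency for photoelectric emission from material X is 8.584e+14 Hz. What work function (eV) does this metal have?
3.55 eV

At the threshold frequency, photon energy equals work function:
φ = hf₀

Calculating:
φ = (6.626×10⁻³⁴ J·s)(8.584e+14 Hz)
φ = 3.55 eV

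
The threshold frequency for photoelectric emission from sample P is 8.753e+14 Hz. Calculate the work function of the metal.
3.62 eV

At the threshold frequency, photon energy equals work function:
φ = hf₀

Calculating:
φ = (6.626×10⁻³⁴ J·s)(8.753e+14 Hz)
φ = 3.62 eV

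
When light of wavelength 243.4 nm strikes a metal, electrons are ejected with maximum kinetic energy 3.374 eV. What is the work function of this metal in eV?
1.72 eV

From Einstein's photoelectric equation: KE_max = hf - φ = hc/λ - φ

Rearranging for φ:
φ = hc/λ - KE_max

Calculate photon energy:
E_photon = hc/λ = 5.0938 eV

Therefore:
φ = 5.0938 - 3.374 = 1.72 eV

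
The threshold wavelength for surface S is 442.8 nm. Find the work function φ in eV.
2.80 eV

At the threshold wavelength, photon energy equals work function:
φ = hc/λ₀

Calculating:
φ = (6.626×10⁻³⁴ J·s)(3×10⁸ m/s) / (442.8×10⁻⁹ m)
φ = 2.80 eV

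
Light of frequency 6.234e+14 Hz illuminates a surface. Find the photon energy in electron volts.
2.5782 eV

Using E = hf:

E = hf = (6.626×10⁻³⁴ J·s)(6.234e+14 Hz)
E = 2.5782 eV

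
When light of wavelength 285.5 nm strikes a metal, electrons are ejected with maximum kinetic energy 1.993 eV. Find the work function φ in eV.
2.35 eV

From Einstein's photoelectric equation: KE_max = hf - φ = hc/λ - φ

Rearranging for φ:
φ = hc/λ - KE_max

Calculate photon energy:
E_photon = hc/λ = 4.3427 eV

Therefore:
φ = 4.3427 - 1.993 = 2.35 eV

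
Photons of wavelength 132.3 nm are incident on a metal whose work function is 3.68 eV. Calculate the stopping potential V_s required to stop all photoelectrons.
5.6914 V

The stopping potential V_s satisfies: eV_s = KE_max

First, find KE_max using Einstein's equation:
E_photon = hc/λ = 9.3714 eV
KE_max = E_photon - φ = 9.3714 - 3.68 = 5.6914 eV

Since eV_s = KE_max:
V_s = KE_max/e = 5.6914 V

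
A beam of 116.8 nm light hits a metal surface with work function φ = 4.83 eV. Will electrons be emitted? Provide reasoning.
Yes

For photoemission, the photon energy must exceed the work function.

Photon energy: E = hc/λ = 10.6151 eV
Work function: φ = 4.83 eV

Since E_photon (10.6151 eV) > φ (4.83 eV), photoemission WILL occur.
The threshold wavelength is λ₀ = hc/φ = 256.7 nm.
Since 116.8 nm < 256.7 nm, the light has sufficient energy.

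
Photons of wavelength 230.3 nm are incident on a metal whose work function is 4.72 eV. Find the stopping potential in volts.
0.6636 V

The stopping potential V_s satisfies: eV_s = KE_max

First, find KE_max using Einstein's equation:
E_photon = hc/λ = 5.3836 eV
KE_max = E_photon - φ = 5.3836 - 4.72 = 0.6636 eV

Since eV_s = KE_max:
V_s = KE_max/e = 0.6636 V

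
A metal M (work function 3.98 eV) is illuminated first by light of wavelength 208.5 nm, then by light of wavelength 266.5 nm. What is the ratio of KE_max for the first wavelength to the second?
2.9249

Using Einstein's equation: KE_max = hc/λ - φ

For λ₁ = 208.5 nm:
E₁ = hc/λ₁ = 5.9465 eV
KE₁ = E₁ - φ = 5.9465 - 3.98 = 1.9665 eV

For λ₂ = 266.5 nm:
E₂ = hc/λ₂ = 4.6523 eV
KE₂ = E₂ - φ = 4.6523 - 3.98 = 0.6723 eV

Ratio: KE₁/KE₂ = 1.9665/0.6723 = 2.9249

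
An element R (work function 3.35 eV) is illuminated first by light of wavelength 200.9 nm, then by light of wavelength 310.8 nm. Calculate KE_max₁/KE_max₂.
4.4140

Using Einstein's equation: KE_max = hc/λ - φ

For λ₁ = 200.9 nm:
E₁ = hc/λ₁ = 6.1714 eV
KE₁ = E₁ - φ = 6.1714 - 3.35 = 2.8214 eV

For λ₂ = 310.8 nm:
E₂ = hc/λ₂ = 3.9892 eV
KE₂ = E₂ - φ = 3.9892 - 3.35 = 0.6392 eV

Ratio: KE₁/KE₂ = 2.8214/0.6392 = 4.4140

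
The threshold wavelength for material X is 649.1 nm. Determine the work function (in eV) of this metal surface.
1.91 eV

At the threshold wavelength, photon energy equals work function:
φ = hc/λ₀

Calculating:
φ = (6.626×10⁻³⁴ J·s)(3×10⁸ m/s) / (649.1×10⁻⁹ m)
φ = 1.91 eV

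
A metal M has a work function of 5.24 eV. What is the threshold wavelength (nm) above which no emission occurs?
236.61 nm

The threshold wavelength is when the photon energy equals the work function:
hc/λ₀ = φ

Solving for λ₀:
λ₀ = hc/φ = (6.626×10⁻³⁴ J·s)(3×10⁸ m/s) / (5.24 eV × 1.602×10⁻¹⁹ J/eV)
λ₀ = 236.61 nm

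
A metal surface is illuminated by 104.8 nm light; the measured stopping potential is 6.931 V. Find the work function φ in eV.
4.90 eV

The stopping potential gives the maximum kinetic energy: KE_max = eV_s = 6.931 eV

From Einstein's photoelectric equation: KE_max = hc/λ - φ
Rearranging: φ = hc/λ - KE_max

Calculate photon energy:
E_photon = hc/λ = (6.626×10⁻³⁴ J·s)(3×10⁸ m/s) / (104.8×10⁻⁹ m) = 11.8306 eV

Therefore:
φ = 11.8306 - 6.931 = 4.90 eV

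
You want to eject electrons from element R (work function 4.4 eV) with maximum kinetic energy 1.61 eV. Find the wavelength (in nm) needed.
206.30 nm

From Einstein's equation: KE_max = hc/λ - φ

Rearranging for λ:
hc/λ = KE_max + φ
λ = hc/(KE_max + φ)

Required photon energy:
E_photon = KE_max + φ = 1.61 + 4.4 = 6.01 eV

Required wavelength:
λ = hc/E_photon = (6.626×10⁻³⁴)(3×10⁸) / (6.01 × 1.602×10⁻¹⁹)
λ = 206.30 nm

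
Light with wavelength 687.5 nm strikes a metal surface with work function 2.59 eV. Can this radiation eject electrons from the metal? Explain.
No

For photoemission, the photon energy must exceed the work function.

Photon energy: E = hc/λ = 1.8034 eV
Work function: φ = 2.59 eV

Since E_photon (1.8034 eV) < φ (2.59 eV), photoemission will NOT occur.
The threshold wavelength is λ₀ = hc/φ = 478.7 nm.
Since 687.5 nm > 478.7 nm, the photons lack sufficient energy.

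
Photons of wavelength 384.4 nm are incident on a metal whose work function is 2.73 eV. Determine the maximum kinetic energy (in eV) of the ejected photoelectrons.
0.4954 eV

Using Einstein's photoelectric equation: KE_max = hf - φ = hc/λ - φ

First, calculate the photon energy:
E_photon = hc/λ = (6.626×10⁻³⁴ J·s)(3×10⁸ m/s) / (384.4×10⁻⁹ m)
E_photon = 3.2254 eV

Then, the maximum kinetic energy:
KE_max = E_photon - φ = 3.2254 eV - 2.73 eV = 0.4954 eV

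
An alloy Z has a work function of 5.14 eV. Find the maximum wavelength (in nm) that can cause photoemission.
241.21 nm

The threshold wavelength is when the photon energy equals the work function:
hc/λ₀ = φ

Solving for λ₀:
λ₀ = hc/φ = (6.626×10⁻³⁴ J·s)(3×10⁸ m/s) / (5.14 eV × 1.602×10⁻¹⁹ J/eV)
λ₀ = 241.21 nm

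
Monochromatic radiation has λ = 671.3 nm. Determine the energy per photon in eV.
1.8469 eV

Using E = hf = hc/λ:

E = hc/λ = (6.626×10⁻³⁴ J·s)(3×10⁸ m/s) / (671.3×10⁻⁹ m)
E = 1.8469 eV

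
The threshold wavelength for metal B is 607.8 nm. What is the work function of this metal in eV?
2.04 eV

At the threshold wavelength, photon energy equals work function:
φ = hc/λ₀

Calculating:
φ = (6.626×10⁻³⁴ J·s)(3×10⁸ m/s) / (607.8×10⁻⁹ m)
φ = 2.04 eV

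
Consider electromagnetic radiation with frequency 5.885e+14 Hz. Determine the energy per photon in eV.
2.4338 eV

Using E = hf:

E = hf = (6.626×10⁻³⁴ J·s)(5.885e+14 Hz)
E = 2.4338 eV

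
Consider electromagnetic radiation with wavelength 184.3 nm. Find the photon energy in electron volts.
6.7273 eV

Using E = hf = hc/λ:

E = hc/λ = (6.626×10⁻³⁴ J·s)(3×10⁸ m/s) / (184.3×10⁻⁹ m)
E = 6.7273 eV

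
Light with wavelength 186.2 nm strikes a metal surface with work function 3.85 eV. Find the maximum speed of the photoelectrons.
9.9397e+05 m/s

First, find the maximum kinetic energy:
E_photon = hc/λ = 6.6587 eV
KE_max = E_photon - φ = 6.6587 - 3.85 = 2.8087 eV

Convert to Joules: KE_max = 2.8087 × 1.602×10⁻¹⁹ J = 4.5000e-19 J

Then use KE = ½mv² to find velocity:
v = √(2·KE/m) = √(2 × 4.5000e-19 J / 9.109e-31 kg)
v = 9.9397e+05 m/s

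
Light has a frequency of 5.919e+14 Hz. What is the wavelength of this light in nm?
506.49 nm

Using the wave equation: c = fλ

Solving for wavelength:
λ = c/f = (3×10⁸ m/s) / (5.919e+14 Hz)
λ = 506.49 nm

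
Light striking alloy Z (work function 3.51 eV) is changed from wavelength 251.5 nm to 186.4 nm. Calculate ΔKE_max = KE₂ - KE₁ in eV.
1.7217 eV

Using Einstein's equation: KE_max = hc/λ - φ

For λ₁ = 251.5 nm:
KE₁ = hc/λ₁ - φ = 4.9298 - 3.51 = 1.4198 eV

For λ₂ = 186.4 nm:
KE₂ = hc/λ₂ - φ = 6.6515 - 3.51 = 3.1415 eV

Change in KE:
ΔKE = KE₂ - KE₁ = 3.1415 - 1.4198 = 1.7217 eV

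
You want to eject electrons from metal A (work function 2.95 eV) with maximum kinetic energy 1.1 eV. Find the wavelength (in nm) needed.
306.13 nm

From Einstein's equation: KE_max = hc/λ - φ

Rearranging for λ:
hc/λ = KE_max + φ
λ = hc/(KE_max + φ)

Required photon energy:
E_photon = KE_max + φ = 1.1 + 2.95 = 4.05 eV

Required wavelength:
λ = hc/E_photon = (6.626×10⁻³⁴)(3×10⁸) / (4.05 × 1.602×10⁻¹⁹)
λ = 306.13 nm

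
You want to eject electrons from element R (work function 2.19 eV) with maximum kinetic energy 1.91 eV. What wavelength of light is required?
302.40 nm

From Einstein's equation: KE_max = hc/λ - φ

Rearranging for λ:
hc/λ = KE_max + φ
λ = hc/(KE_max + φ)

Required photon energy:
E_photon = KE_max + φ = 1.91 + 2.19 = 4.10 eV

Required wavelength:
λ = hc/E_photon = (6.626×10⁻³⁴)(3×10⁸) / (4.10 × 1.602×10⁻¹⁹)
λ = 302.40 nm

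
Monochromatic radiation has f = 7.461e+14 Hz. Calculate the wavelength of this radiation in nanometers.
401.81 nm

Using the wave equation: c = fλ

Solving for wavelength:
λ = c/f = (3×10⁸ m/s) / (7.461e+14 Hz)
λ = 401.81 nm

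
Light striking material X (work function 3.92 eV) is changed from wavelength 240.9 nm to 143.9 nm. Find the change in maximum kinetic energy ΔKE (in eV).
3.4693 eV

Using Einstein's equation: KE_max = hc/λ - φ

For λ₁ = 240.9 nm:
KE₁ = hc/λ₁ - φ = 5.1467 - 3.92 = 1.2267 eV

For λ₂ = 143.9 nm:
KE₂ = hc/λ₂ - φ = 8.6160 - 3.92 = 4.6960 eV

Change in KE:
ΔKE = KE₂ - KE₁ = 4.6960 - 1.2267 = 3.4693 eV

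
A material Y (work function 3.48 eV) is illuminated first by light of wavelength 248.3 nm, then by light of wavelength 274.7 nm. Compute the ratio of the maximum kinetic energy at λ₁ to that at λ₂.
1.4644

Using Einstein's equation: KE_max = hc/λ - φ

For λ₁ = 248.3 nm:
E₁ = hc/λ₁ = 4.9933 eV
KE₁ = E₁ - φ = 4.9933 - 3.48 = 1.5133 eV

For λ₂ = 274.7 nm:
E₂ = hc/λ₂ = 4.5134 eV
KE₂ = E₂ - φ = 4.5134 - 3.48 = 1.0334 eV

Ratio: KE₁/KE₂ = 1.5133/1.0334 = 1.4644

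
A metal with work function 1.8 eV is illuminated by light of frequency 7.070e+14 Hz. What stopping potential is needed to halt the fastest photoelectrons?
1.1239 V

The stopping potential V_s satisfies: eV_s = KE_max

First, find KE_max using Einstein's equation:
E_photon = hf = (6.626×10⁻³⁴ J·s)(7.070e+14 Hz) = 2.9239 eV
KE_max = E_photon - φ = 2.9239 - 1.8 = 1.1239 eV

Since eV_s = KE_max:
V_s = KE_max/e = 1.1239 V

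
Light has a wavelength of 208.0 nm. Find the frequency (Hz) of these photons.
1.4413e+15 Hz

Using the wave equation: c = fλ

Solving for frequency:
f = c/λ = (3×10⁸ m/s) / (208.0×10⁻⁹ m)
f = 1.4413e+15 Hz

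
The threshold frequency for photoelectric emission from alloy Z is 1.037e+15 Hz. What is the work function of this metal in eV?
4.29 eV

At the threshold frequency, photon energy equals work function:
φ = hf₀

Calculating:
φ = (6.626×10⁻³⁴ J·s)(1.037e+15 Hz)
φ = 4.29 eV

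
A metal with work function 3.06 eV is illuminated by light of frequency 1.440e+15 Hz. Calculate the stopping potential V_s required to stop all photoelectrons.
2.8954 V

The stopping potential V_s satisfies: eV_s = KE_max

First, find KE_max using Einstein's equation:
E_photon = hf = (6.626×10⁻³⁴ J·s)(1.440e+15 Hz) = 5.9554 eV
KE_max = E_photon - φ = 5.9554 - 3.06 = 2.8954 eV

Since eV_s = KE_max:
V_s = KE_max/e = 2.8954 V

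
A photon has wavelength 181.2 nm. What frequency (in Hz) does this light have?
1.6545e+15 Hz

Using the wave equation: c = fλ

Solving for frequency:
f = c/λ = (3×10⁸ m/s) / (181.2×10⁻⁹ m)
f = 1.6545e+15 Hz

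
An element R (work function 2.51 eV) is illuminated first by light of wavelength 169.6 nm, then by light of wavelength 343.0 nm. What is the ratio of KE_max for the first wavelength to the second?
4.3454

Using Einstein's equation: KE_max = hc/λ - φ

For λ₁ = 169.6 nm:
E₁ = hc/λ₁ = 7.3104 eV
KE₁ = E₁ - φ = 7.3104 - 2.51 = 4.8004 eV

For λ₂ = 343.0 nm:
E₂ = hc/λ₂ = 3.6147 eV
KE₂ = E₂ - φ = 3.6147 - 2.51 = 1.1047 eV

Ratio: KE₁/KE₂ = 4.8004/1.1047 = 4.3454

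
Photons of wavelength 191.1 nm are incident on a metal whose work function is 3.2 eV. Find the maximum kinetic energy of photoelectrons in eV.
3.2879 eV

Using Einstein's photoelectric equation: KE_max = hf - φ = hc/λ - φ

First, calculate the photon energy:
E_photon = hc/λ = (6.626×10⁻³⁴ J·s)(3×10⁸ m/s) / (191.1×10⁻⁹ m)
E_photon = 6.4879 eV

Then, the maximum kinetic energy:
KE_max = E_photon - φ = 6.4879 eV - 3.2 eV = 3.2879 eV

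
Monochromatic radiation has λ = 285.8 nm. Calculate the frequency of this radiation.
1.0490e+15 Hz

Using the wave equation: c = fλ

Solving for frequency:
f = c/λ = (3×10⁸ m/s) / (285.8×10⁻⁹ m)
f = 1.0490e+15 Hz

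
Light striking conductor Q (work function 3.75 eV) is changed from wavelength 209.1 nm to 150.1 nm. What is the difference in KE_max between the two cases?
2.3307 eV

Using Einstein's equation: KE_max = hc/λ - φ

For λ₁ = 209.1 nm:
KE₁ = hc/λ₁ - φ = 5.9294 - 3.75 = 2.1794 eV

For λ₂ = 150.1 nm:
KE₂ = hc/λ₂ - φ = 8.2601 - 3.75 = 4.5101 eV

Change in KE:
ΔKE = KE₂ - KE₁ = 4.5101 - 2.1794 = 2.3307 eV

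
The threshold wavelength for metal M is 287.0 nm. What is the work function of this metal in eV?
4.32 eV

At the threshold wavelength, photon energy equals work function:
φ = hc/λ₀

Calculating:
φ = (6.626×10⁻³⁴ J·s)(3×10⁸ m/s) / (287.0×10⁻⁹ m)
φ = 4.32 eV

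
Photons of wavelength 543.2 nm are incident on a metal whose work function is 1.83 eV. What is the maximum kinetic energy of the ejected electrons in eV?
0.4525 eV

Using Einstein's photoelectric equation: KE_max = hf - φ = hc/λ - φ

First, calculate the photon energy:
E_photon = hc/λ = (6.626×10⁻³⁴ J·s)(3×10⁸ m/s) / (543.2×10⁻⁹ m)
E_photon = 2.2825 eV

Then, the maximum kinetic energy:
KE_max = E_photon - φ = 2.2825 eV - 1.83 eV = 0.4525 eV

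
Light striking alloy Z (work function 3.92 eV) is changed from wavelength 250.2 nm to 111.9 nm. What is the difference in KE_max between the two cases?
6.1245 eV

Using Einstein's equation: KE_max = hc/λ - φ

For λ₁ = 250.2 nm:
KE₁ = hc/λ₁ - φ = 4.9554 - 3.92 = 1.0354 eV

For λ₂ = 111.9 nm:
KE₂ = hc/λ₂ - φ = 11.0799 - 3.92 = 7.1599 eV

Change in KE:
ΔKE = KE₂ - KE₁ = 7.1599 - 1.0354 = 6.1245 eV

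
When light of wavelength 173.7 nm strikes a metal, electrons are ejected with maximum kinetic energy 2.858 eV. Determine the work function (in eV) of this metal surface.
4.28 eV

From Einstein's photoelectric equation: KE_max = hf - φ = hc/λ - φ

Rearranging for φ:
φ = hc/λ - KE_max

Calculate photon energy:
E_photon = hc/λ = 7.1378 eV

Therefore:
φ = 7.1378 - 2.858 = 4.28 eV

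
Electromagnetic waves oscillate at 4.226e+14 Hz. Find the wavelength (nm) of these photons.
709.40 nm

Using the wave equation: c = fλ

Solving for wavelength:
λ = c/f = (3×10⁸ m/s) / (4.226e+14 Hz)
λ = 709.40 nm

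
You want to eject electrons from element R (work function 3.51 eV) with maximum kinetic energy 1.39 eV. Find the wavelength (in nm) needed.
253.03 nm

From Einstein's equation: KE_max = hc/λ - φ

Rearranging for λ:
hc/λ = KE_max + φ
λ = hc/(KE_max + φ)

Required photon energy:
E_photon = KE_max + φ = 1.39 + 3.51 = 4.90 eV

Required wavelength:
λ = hc/E_photon = (6.626×10⁻³⁴)(3×10⁸) / (4.90 × 1.602×10⁻¹⁹)
λ = 253.03 nm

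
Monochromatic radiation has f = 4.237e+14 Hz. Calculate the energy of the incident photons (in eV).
1.7523 eV

Using E = hf:

E = hf = (6.626×10⁻³⁴ J·s)(4.237e+14 Hz)
E = 1.7523 eV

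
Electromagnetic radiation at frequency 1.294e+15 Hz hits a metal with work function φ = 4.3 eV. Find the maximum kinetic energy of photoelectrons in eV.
1.0516 eV

Using Einstein's photoelectric equation: KE_max = hf - φ

First, calculate the photon energy:
E_photon = hf = (6.626×10⁻³⁴ J·s)(1.294e+15 Hz)
E_photon = 5.3516 eV

Then, the maximum kinetic energy:
KE_max = E_photon - φ = 5.3516 eV - 4.3 eV = 1.0516 eV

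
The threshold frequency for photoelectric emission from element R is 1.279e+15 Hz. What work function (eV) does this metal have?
5.29 eV

At the threshold frequency, photon energy equals work function:
φ = hf₀

Calculating:
φ = (6.626×10⁻³⁴ J·s)(1.279e+15 Hz)
φ = 5.29 eV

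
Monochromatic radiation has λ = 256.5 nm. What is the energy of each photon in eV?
4.8337 eV

Using E = hf = hc/λ:

E = hc/λ = (6.626×10⁻³⁴ J·s)(3×10⁸ m/s) / (256.5×10⁻⁹ m)
E = 4.8337 eV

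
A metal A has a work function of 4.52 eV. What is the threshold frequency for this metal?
1.0929e+15 Hz

The threshold frequency is when the photon energy equals the work function:
hf₀ = φ

Solving for f₀:
f₀ = φ/h = (4.52 eV × 1.602×10⁻¹⁹ J/eV) / (6.626×10⁻³⁴ J·s)
f₀ = 1.0929e+15 Hz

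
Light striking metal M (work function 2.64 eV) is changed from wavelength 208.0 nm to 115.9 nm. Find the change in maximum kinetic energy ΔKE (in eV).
4.7367 eV

Using Einstein's equation: KE_max = hc/λ - φ

For λ₁ = 208.0 nm:
KE₁ = hc/λ₁ - φ = 5.9608 - 2.64 = 3.3208 eV

For λ₂ = 115.9 nm:
KE₂ = hc/λ₂ - φ = 10.6975 - 2.64 = 8.0575 eV

Change in KE:
ΔKE = KE₂ - KE₁ = 8.0575 - 3.3208 = 4.7367 eV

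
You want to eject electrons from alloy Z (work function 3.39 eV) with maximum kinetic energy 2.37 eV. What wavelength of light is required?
215.25 nm

From Einstein's equation: KE_max = hc/λ - φ

Rearranging for λ:
hc/λ = KE_max + φ
λ = hc/(KE_max + φ)

Required photon energy:
E_photon = KE_max + φ = 2.37 + 3.39 = 5.76 eV

Required wavelength:
λ = hc/E_photon = (6.626×10⁻³⁴)(3×10⁸) / (5.76 × 1.602×10⁻¹⁹)
λ = 215.25 nm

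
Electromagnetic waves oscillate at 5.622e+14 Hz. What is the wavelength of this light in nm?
533.25 nm

Using the wave equation: c = fλ

Solving for wavelength:
λ = c/f = (3×10⁸ m/s) / (5.622e+14 Hz)
λ = 533.25 nm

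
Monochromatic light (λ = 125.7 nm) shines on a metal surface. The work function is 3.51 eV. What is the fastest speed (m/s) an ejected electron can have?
1.4950e+06 m/s

First, find the maximum kinetic energy:
E_photon = hc/λ = 9.8635 eV
KE_max = E_photon - φ = 9.8635 - 3.51 = 6.3535 eV

Convert to Joules: KE_max = 6.3535 × 1.602×10⁻¹⁹ J = 1.0179e-18 J

Then use KE = ½mv² to find velocity:
v = √(2·KE/m) = √(2 × 1.0179e-18 J / 9.109e-31 kg)
v = 1.4950e+06 m/s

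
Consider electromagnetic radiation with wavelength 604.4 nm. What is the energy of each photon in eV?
2.0514 eV

Using E = hf = hc/λ:

E = hc/λ = (6.626×10⁻³⁴ J·s)(3×10⁸ m/s) / (604.4×10⁻⁹ m)
E = 2.0514 eV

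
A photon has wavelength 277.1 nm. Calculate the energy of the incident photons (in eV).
4.4743 eV

Using E = hf = hc/λ:

E = hc/λ = (6.626×10⁻³⁴ J·s)(3×10⁸ m/s) / (277.1×10⁻⁹ m)
E = 4.4743 eV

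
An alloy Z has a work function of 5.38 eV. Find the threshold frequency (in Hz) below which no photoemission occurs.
1.3009e+15 Hz

The threshold frequency is when the photon energy equals the work function:
hf₀ = φ

Solving for f₀:
f₀ = φ/h = (5.38 eV × 1.602×10⁻¹⁹ J/eV) / (6.626×10⁻³⁴ J·s)
f₀ = 1.3009e+15 Hz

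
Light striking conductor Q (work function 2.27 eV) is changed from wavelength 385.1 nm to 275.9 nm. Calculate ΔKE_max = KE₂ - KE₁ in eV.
1.2743 eV

Using Einstein's equation: KE_max = hc/λ - φ

For λ₁ = 385.1 nm:
KE₁ = hc/λ₁ - φ = 3.2195 - 2.27 = 0.9495 eV

For λ₂ = 275.9 nm:
KE₂ = hc/λ₂ - φ = 4.4938 - 2.27 = 2.2238 eV

Change in KE:
ΔKE = KE₂ - KE₁ = 2.2238 - 0.9495 = 1.2743 eV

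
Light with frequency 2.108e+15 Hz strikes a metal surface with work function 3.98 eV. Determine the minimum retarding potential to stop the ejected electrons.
4.7380 V

The stopping potential V_s satisfies: eV_s = KE_max

First, find KE_max using Einstein's equation:
E_photon = hf = (6.626×10⁻³⁴ J·s)(2.108e+15 Hz) = 8.7180 eV
KE_max = E_photon - φ = 8.7180 - 3.98 = 4.7380 eV

Since eV_s = KE_max:
V_s = KE_max/e = 4.7380 V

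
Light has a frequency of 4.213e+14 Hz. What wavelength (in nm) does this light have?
711.59 nm

Using the wave equation: c = fλ

Solving for wavelength:
λ = c/f = (3×10⁸ m/s) / (4.213e+14 Hz)
λ = 711.59 nm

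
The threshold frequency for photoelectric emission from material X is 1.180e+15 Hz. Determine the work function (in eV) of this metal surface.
4.88 eV

At the threshold frequency, photon energy equals work function:
φ = hf₀

Calculating:
φ = (6.626×10⁻³⁴ J·s)(1.180e+15 Hz)
φ = 4.88 eV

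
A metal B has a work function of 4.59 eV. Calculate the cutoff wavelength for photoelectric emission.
270.12 nm

The threshold wavelength is when the photon energy equals the work function:
hc/λ₀ = φ

Solving for λ₀:
λ₀ = hc/φ = (6.626×10⁻³⁴ J·s)(3×10⁸ m/s) / (4.59 eV × 1.602×10⁻¹⁹ J/eV)
λ₀ = 270.12 nm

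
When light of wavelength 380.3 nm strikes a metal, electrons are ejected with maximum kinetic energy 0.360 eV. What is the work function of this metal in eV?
2.90 eV

From Einstein's photoelectric equation: KE_max = hf - φ = hc/λ - φ

Rearranging for φ:
φ = hc/λ - KE_max

Calculate photon energy:
E_photon = hc/λ = 3.2602 eV

Therefore:
φ = 3.2602 - 0.360 = 2.90 eV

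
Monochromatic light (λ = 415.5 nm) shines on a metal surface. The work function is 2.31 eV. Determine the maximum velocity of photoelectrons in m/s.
4.8691e+05 m/s

First, find the maximum kinetic energy:
E_photon = hc/λ = 2.9840 eV
KE_max = E_photon - φ = 2.9840 - 2.31 = 0.6740 eV

Convert to Joules: KE_max = 0.6740 × 1.602×10⁻¹⁹ J = 1.0798e-19 J

Then use KE = ½mv² to find velocity:
v = √(2·KE/m) = √(2 × 1.0798e-19 J / 9.109e-31 kg)
v = 4.8691e+05 m/s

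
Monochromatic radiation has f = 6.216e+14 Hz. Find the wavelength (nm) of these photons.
482.29 nm

Using the wave equation: c = fλ

Solving for wavelength:
λ = c/f = (3×10⁸ m/s) / (6.216e+14 Hz)
λ = 482.29 nm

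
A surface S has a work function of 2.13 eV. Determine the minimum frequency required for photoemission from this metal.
5.1503e+14 Hz

The threshold frequency is when the photon energy equals the work function:
hf₀ = φ

Solving for f₀:
f₀ = φ/h = (2.13 eV × 1.602×10⁻¹⁹ J/eV) / (6.626×10⁻³⁴ J·s)
f₀ = 5.1503e+14 Hz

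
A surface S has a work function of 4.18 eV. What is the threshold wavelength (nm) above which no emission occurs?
296.61 nm

The threshold wavelength is when the photon energy equals the work function:
hc/λ₀ = φ

Solving for λ₀:
λ₀ = hc/φ = (6.626×10⁻³⁴ J·s)(3×10⁸ m/s) / (4.18 eV × 1.602×10⁻¹⁹ J/eV)
λ₀ = 296.61 nm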